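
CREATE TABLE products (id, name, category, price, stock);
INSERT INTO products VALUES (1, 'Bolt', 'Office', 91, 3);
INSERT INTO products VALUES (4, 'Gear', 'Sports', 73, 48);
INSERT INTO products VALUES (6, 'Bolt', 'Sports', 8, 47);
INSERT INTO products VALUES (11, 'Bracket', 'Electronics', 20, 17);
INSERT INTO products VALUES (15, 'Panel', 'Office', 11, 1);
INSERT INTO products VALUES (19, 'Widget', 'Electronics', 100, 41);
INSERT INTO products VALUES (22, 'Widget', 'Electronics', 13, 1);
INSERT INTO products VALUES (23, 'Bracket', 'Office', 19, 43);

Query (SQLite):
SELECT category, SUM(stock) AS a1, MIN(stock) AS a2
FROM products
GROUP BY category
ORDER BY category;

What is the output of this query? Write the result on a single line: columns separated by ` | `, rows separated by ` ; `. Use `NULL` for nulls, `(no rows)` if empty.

Group products by category.
Per group compute: SUM(stock), MIN(stock).
  Electronics: ids {11, 19, 22} → SUM(stock)=59, MIN(stock)=1
  Office: ids {1, 15, 23} → SUM(stock)=47, MIN(stock)=1
  Sports: ids {4, 6} → SUM(stock)=95, MIN(stock)=47

Electronics | 59 | 1 ; Office | 47 | 1 ; Sports | 95 | 47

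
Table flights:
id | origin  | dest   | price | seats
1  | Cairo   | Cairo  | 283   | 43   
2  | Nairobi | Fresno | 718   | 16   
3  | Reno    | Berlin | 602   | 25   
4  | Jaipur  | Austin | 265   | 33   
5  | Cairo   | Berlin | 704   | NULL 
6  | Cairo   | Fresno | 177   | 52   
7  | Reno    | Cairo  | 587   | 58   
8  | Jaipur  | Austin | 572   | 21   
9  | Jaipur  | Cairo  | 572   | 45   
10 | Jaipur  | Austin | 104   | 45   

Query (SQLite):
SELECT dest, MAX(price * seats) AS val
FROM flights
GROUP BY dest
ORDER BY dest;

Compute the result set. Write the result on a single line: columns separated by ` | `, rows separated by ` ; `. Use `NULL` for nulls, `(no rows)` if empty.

For each row compute price * seats.
Group by dest; take MAX of the expression per group.
  Austin: ids {4, 8, 10} → MAX(price * seats)=12012
  Berlin: ids {3, 5} → MAX(price * seats)=15050
  Cairo: ids {1, 7, 9} → MAX(price * seats)=34046
  Fresno: ids {2, 6} → MAX(price * seats)=11488

Austin | 12012 ; Berlin | 15050 ; Cairo | 34046 ; Fresno | 11488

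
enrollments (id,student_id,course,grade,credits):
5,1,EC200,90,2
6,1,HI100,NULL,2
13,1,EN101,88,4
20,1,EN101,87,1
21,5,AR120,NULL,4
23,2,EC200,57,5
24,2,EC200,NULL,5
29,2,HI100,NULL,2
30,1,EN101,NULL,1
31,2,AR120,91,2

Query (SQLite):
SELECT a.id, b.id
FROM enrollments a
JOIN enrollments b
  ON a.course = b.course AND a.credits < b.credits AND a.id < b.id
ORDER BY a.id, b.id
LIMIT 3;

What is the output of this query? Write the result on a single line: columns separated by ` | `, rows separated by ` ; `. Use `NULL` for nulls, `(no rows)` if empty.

5 | 23 ; 5 | 24

Pairs (a,b) with same course, a.credits < b.credits, a.id < b.id.
course groups: AR120:{21,31} EC200:{5,23,24} EN101:{13,20,30} HI100:{6,29}
Ordered by (a.id, b.id); first 3.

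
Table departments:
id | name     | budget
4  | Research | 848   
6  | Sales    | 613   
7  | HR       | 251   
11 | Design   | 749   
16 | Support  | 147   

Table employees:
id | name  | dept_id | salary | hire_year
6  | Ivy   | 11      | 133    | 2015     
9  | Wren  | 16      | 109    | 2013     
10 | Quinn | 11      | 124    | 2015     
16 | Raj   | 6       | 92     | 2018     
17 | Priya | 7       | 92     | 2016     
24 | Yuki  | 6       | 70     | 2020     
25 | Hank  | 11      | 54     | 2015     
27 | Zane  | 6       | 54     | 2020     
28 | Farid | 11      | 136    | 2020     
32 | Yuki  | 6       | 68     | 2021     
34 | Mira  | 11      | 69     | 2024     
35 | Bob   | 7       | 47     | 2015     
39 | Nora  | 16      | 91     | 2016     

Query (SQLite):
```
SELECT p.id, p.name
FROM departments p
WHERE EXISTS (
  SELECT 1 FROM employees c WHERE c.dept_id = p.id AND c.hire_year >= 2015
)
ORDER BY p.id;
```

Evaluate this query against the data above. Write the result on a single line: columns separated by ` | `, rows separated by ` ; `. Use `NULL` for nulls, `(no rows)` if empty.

For each departments row, check whether any employees with matching dept_id has hire_year >= 2015.
Keep rows where that is true.

6 | Sales ; 7 | HR ; 11 | Design ; 16 | Support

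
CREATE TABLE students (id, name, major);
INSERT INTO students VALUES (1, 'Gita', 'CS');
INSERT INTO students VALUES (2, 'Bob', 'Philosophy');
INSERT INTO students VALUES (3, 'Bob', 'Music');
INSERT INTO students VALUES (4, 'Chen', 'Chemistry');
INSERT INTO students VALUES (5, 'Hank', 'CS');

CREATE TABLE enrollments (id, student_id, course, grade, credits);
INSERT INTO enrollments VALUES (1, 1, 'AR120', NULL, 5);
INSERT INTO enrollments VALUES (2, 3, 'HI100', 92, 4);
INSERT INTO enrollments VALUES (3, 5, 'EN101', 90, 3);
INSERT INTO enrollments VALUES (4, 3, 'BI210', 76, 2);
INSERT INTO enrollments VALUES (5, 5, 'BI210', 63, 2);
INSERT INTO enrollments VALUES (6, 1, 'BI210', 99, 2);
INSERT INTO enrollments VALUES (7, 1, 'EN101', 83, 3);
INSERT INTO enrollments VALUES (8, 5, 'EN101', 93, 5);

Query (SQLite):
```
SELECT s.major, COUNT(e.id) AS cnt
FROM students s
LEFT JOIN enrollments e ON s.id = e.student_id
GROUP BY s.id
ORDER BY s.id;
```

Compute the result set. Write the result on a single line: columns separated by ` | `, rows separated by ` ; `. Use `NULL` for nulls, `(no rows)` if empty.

CS | 3 ; Philosophy | 0 ; Music | 2 ; Chemistry | 0 ; CS | 3

LEFT JOIN keeps every students row; unmatched ones get NULL for enrollments columns.
Group by students.id and compute COUNT(e.id). COUNT(col) of an all-NULL group is 0.
  1: ids {1, 6, 7} → COUNT(e.id)=3
  2: ids {—} → COUNT(e.id)=0
  3: ids {2, 4} → COUNT(e.id)=2
  4: ids {—} → COUNT(e.id)=0
  5: ids {3, 5, 8} → COUNT(e.id)=3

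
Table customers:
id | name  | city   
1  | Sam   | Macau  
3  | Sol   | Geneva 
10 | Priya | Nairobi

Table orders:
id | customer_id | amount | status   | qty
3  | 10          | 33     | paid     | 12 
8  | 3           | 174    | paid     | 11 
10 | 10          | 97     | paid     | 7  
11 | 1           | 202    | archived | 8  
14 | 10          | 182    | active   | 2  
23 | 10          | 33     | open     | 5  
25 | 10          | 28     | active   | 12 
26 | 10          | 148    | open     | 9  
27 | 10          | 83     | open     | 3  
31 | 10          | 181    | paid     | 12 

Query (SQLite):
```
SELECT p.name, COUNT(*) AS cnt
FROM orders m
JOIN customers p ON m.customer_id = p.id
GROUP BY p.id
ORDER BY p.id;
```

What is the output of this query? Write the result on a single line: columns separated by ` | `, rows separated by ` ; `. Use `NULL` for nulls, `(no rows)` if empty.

Join each orders row to its customers via customer_id.
Group joined rows by customers.id; compute COUNT(*) per group.
  1: ids {11} → COUNT(*)=1
  3: ids {8} → COUNT(*)=1
  10: ids {3, 10, 14, 23, 25, 26, 27, 31} → COUNT(*)=8

Sam | 1 ; Sol | 1 ; Priya | 8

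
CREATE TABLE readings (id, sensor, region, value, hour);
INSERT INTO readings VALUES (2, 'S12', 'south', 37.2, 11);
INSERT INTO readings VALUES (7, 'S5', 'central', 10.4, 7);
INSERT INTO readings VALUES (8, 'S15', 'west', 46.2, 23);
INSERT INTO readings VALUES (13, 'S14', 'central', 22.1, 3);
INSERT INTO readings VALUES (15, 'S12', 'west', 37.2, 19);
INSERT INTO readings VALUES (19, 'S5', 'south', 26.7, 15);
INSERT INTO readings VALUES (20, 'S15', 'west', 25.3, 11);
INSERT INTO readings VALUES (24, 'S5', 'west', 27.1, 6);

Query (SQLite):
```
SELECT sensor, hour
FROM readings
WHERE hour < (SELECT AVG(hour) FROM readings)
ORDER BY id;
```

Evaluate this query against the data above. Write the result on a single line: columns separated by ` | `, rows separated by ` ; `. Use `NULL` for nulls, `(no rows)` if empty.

Scalar subquery: AVG(hour) over all readings rows = 11.875.
Keep rows where hour < that value.

S12 | 11 ; S5 | 7 ; S14 | 3 ; S15 | 11 ; S5 | 6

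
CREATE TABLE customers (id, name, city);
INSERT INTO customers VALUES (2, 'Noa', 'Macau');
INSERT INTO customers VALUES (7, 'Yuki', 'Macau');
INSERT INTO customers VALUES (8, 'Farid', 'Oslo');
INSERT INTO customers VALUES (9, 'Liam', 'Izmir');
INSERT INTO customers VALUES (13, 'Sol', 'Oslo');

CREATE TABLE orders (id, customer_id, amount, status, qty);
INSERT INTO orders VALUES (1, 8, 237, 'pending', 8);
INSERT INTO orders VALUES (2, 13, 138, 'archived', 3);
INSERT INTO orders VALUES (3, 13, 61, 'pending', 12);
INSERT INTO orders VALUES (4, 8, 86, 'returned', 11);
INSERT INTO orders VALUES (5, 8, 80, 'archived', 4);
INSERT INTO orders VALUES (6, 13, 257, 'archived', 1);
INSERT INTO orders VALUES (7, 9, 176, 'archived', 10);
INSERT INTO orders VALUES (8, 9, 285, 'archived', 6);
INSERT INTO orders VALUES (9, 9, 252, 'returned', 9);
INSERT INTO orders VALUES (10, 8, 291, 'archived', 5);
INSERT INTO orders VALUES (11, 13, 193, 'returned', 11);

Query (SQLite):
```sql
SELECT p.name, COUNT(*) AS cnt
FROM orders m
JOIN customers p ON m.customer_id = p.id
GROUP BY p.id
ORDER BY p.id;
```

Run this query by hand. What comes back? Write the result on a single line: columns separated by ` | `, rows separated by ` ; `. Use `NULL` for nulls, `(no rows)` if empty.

Farid | 4 ; Liam | 3 ; Sol | 4

Join each orders row to its customers via customer_id.
Group joined rows by customers.id; compute COUNT(*) per group.
  8: ids {1, 4, 5, 10} → COUNT(*)=4
  9: ids {7, 8, 9} → COUNT(*)=3
  13: ids {2, 3, 6, 11} → COUNT(*)=4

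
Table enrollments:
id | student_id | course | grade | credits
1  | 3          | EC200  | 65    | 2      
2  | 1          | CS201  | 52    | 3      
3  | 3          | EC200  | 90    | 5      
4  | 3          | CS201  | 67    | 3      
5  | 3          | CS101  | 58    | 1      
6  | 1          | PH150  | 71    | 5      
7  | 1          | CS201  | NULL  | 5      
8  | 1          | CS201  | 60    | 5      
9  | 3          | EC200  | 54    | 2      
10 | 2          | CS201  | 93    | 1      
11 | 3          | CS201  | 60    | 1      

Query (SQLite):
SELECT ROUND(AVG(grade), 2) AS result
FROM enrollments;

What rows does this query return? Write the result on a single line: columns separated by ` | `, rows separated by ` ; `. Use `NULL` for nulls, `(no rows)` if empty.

67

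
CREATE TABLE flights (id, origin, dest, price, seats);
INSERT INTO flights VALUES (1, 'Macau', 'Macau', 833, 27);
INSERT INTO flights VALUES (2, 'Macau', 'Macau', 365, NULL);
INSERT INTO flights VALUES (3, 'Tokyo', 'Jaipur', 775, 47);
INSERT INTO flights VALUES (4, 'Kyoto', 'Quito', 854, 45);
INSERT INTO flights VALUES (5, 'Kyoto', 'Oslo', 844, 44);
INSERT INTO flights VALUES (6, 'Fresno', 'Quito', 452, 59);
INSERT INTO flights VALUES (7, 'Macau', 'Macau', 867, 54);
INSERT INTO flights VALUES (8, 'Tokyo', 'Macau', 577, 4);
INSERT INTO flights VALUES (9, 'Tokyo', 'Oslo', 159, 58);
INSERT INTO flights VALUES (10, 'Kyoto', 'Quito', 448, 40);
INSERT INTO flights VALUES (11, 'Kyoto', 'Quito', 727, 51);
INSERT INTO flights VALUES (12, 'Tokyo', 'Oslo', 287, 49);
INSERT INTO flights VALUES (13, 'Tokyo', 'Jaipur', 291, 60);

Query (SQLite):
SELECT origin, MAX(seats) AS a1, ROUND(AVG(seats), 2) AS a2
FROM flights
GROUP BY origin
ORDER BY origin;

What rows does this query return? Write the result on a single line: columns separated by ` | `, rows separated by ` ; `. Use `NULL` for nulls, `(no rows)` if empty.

Group flights by origin.
Per group compute: MAX(seats), ROUND(AVG(seats), 2).
  Fresno: ids {6} → MAX(seats)=59, ROUND(AVG(seats), 2)=59
  Kyoto: ids {4, 5, 10, 11} → MAX(seats)=51, ROUND(AVG(seats), 2)=45
  Macau: ids {1, 2, 7} → MAX(seats)=54, ROUND(AVG(seats), 2)=40.5
  Tokyo: ids {3, 8, 9, 12, 13} → MAX(seats)=60, ROUND(AVG(seats), 2)=43.6

Fresno | 59 | 59 ; Kyoto | 51 | 45 ; Macau | 54 | 40.5 ; Tokyo | 60 | 43.6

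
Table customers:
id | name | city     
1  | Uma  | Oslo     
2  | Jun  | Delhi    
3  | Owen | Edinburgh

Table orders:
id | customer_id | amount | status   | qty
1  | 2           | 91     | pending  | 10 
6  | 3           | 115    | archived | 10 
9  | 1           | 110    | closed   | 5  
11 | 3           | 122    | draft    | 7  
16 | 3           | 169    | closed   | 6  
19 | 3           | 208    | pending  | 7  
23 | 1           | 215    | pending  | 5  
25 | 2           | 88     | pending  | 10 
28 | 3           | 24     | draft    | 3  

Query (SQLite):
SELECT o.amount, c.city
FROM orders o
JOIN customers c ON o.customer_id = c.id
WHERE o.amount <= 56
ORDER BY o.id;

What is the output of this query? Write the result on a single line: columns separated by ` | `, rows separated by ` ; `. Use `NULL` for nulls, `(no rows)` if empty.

24 | Edinburgh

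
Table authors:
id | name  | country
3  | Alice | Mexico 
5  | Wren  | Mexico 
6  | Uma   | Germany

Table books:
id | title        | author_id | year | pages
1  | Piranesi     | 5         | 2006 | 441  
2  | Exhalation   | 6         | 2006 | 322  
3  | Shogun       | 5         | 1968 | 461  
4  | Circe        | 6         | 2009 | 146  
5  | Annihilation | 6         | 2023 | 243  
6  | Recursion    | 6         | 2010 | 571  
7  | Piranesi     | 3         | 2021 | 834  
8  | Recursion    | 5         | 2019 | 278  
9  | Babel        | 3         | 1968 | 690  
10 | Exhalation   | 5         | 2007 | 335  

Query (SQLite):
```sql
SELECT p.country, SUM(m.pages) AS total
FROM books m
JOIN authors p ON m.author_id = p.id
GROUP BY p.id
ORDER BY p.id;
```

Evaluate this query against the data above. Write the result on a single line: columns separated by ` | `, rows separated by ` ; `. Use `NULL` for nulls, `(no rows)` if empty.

Join each books row to its authors via author_id.
Group joined rows by authors.id; compute SUM(m.pages) per group.
  3: ids {7, 9} → SUM(m.pages)=1524
  5: ids {1, 3, 8, 10} → SUM(m.pages)=1515
  6: ids {2, 4, 5, 6} → SUM(m.pages)=1282

Mexico | 1524 ; Mexico | 1515 ; Germany | 1282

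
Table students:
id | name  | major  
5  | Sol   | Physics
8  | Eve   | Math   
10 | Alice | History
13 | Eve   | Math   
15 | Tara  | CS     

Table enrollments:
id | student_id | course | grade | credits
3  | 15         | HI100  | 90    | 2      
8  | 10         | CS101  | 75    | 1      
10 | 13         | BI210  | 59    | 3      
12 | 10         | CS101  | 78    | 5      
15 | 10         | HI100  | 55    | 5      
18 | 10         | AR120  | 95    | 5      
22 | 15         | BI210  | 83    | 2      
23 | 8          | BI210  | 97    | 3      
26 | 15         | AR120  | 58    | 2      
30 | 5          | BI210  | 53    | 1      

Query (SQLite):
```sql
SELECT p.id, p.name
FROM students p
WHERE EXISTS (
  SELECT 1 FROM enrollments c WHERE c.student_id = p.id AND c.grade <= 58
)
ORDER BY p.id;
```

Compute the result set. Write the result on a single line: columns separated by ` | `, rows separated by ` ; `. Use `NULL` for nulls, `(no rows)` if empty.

5 | Sol ; 10 | Alice ; 15 | Tara

For each students row, check whether any enrollments with matching student_id has grade <= 58.
Keep rows where that is true.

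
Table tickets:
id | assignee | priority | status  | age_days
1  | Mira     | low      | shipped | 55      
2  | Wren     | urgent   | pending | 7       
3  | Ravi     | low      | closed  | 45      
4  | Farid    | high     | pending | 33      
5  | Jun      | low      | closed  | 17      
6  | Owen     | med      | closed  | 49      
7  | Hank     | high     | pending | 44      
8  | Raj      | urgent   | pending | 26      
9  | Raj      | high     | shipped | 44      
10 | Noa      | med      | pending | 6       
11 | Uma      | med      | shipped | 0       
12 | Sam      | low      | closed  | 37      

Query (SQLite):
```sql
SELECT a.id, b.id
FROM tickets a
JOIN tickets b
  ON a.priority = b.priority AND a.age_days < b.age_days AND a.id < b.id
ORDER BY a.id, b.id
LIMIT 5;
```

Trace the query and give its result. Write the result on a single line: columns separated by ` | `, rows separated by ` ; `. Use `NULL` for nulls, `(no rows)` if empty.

2 | 8 ; 4 | 7 ; 4 | 9 ; 5 | 12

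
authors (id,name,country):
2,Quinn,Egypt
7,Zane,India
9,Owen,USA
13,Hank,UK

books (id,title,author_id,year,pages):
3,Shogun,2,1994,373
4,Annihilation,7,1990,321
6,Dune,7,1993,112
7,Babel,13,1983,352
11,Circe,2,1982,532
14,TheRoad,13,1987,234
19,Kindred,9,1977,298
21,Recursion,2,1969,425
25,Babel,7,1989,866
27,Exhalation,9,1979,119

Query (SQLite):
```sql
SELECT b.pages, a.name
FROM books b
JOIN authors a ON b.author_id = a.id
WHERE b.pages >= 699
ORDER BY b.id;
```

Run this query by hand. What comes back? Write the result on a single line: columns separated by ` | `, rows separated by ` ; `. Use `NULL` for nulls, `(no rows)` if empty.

866 | Zane

Each books row matches the authors row where author_id = authors.id.
Then keep rows with b.pages >= 699.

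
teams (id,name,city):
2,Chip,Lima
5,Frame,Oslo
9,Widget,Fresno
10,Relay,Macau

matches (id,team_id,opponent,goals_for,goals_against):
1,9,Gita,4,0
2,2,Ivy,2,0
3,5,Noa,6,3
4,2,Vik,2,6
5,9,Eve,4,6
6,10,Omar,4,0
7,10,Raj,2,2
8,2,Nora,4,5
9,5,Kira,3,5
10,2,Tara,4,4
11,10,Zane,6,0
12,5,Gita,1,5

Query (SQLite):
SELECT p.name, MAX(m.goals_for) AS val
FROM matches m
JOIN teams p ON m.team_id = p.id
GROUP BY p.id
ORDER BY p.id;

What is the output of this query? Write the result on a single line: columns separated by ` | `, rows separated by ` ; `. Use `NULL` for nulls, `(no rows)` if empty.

Chip | 4 ; Frame | 6 ; Widget | 4 ; Relay | 6

Join each matches row to its teams via team_id.
Group joined rows by teams.id; compute MAX(m.goals_for) per group.
  2: ids {2, 4, 8, 10} → MAX(m.goals_for)=4
  5: ids {3, 9, 12} → MAX(m.goals_for)=6
  9: ids {1, 5} → MAX(m.goals_for)=4
  10: ids {6, 7, 11} → MAX(m.goals_for)=6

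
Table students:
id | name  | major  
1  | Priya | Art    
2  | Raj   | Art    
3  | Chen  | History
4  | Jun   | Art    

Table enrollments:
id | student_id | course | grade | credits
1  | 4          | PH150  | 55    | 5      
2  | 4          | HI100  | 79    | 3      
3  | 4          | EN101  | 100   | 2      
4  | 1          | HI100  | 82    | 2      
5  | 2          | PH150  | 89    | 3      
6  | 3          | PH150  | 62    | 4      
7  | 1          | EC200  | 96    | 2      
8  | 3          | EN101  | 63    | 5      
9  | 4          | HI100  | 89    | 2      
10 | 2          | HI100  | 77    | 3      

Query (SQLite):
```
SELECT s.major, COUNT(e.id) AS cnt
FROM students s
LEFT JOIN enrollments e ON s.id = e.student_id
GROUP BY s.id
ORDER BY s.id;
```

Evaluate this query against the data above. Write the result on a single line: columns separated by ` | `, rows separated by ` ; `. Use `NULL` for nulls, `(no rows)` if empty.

LEFT JOIN keeps every students row; unmatched ones get NULL for enrollments columns.
Group by students.id and compute COUNT(e.id). COUNT(col) of an all-NULL group is 0.
  1: ids {4, 7} → COUNT(e.id)=2
  2: ids {5, 10} → COUNT(e.id)=2
  3: ids {6, 8} → COUNT(e.id)=2
  4: ids {1, 2, 3, 9} → COUNT(e.id)=4

Art | 2 ; Art | 2 ; History | 2 ; Art | 4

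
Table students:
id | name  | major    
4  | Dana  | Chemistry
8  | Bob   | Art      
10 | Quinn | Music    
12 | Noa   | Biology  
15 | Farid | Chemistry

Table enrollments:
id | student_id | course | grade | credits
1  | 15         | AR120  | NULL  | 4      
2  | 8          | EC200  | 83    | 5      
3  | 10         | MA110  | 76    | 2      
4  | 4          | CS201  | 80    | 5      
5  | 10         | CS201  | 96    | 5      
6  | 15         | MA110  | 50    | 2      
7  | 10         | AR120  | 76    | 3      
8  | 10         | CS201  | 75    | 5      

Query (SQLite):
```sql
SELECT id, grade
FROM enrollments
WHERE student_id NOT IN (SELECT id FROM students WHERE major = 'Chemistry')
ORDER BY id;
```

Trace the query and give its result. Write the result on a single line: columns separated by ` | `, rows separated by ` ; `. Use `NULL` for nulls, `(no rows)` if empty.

Inner query: students.id where major = 'Chemistry'.
Outer: keep enrollments rows whose student_id is not in that set.
Inner query → {4, 15}

2 | 83 ; 3 | 76 ; 5 | 96 ; 7 | 76 ; 8 | 75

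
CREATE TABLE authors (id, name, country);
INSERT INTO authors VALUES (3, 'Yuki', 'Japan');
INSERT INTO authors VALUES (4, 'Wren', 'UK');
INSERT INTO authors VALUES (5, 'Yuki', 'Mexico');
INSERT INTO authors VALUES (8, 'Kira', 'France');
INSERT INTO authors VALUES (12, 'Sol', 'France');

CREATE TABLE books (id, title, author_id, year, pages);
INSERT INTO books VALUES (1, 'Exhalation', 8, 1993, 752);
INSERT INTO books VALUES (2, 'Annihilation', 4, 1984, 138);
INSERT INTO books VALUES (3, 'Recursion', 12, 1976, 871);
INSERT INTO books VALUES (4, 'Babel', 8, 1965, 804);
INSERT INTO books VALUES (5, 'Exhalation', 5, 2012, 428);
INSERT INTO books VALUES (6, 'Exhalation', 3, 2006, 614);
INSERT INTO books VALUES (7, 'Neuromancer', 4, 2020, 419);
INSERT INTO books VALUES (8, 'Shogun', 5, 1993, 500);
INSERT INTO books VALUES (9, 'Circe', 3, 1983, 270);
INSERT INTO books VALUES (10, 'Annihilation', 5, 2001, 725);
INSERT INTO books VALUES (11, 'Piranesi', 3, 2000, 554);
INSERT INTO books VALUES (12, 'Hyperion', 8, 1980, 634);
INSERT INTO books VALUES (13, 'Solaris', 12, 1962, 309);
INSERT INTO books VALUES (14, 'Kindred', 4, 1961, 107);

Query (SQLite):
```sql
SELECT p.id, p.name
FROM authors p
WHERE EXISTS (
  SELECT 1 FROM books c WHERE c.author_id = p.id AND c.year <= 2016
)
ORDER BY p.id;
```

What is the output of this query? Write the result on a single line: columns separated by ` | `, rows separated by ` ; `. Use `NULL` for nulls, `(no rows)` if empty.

3 | Yuki ; 4 | Wren ; 5 | Yuki ; 8 | Kira ; 12 | Sol

For each authors row, check whether any books with matching author_id has year <= 2016.
Keep rows where that is true.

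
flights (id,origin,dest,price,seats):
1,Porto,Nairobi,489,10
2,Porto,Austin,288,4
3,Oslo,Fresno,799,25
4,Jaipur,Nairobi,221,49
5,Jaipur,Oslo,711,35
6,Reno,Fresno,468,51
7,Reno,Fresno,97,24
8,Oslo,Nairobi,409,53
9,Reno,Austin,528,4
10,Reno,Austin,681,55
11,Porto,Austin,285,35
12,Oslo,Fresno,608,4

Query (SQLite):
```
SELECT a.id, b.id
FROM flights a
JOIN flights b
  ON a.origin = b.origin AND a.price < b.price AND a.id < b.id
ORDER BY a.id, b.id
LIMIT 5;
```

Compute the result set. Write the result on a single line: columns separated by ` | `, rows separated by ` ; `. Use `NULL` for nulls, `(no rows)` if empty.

4 | 5 ; 6 | 9 ; 6 | 10 ; 7 | 9 ; 7 | 10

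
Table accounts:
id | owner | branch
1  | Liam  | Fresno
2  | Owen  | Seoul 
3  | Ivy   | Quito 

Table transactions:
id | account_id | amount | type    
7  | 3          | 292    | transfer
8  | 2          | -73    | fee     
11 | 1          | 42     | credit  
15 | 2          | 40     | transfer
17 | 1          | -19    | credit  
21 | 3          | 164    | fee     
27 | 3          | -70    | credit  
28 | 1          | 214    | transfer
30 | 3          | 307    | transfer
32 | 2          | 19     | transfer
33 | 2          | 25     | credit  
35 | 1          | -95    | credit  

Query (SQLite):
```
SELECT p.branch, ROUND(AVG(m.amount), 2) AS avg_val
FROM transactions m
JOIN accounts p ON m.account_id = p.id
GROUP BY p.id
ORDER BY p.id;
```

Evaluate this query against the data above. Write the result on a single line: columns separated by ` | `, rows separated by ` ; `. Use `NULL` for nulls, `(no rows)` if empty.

Join each transactions row to its accounts via account_id.
Group joined rows by accounts.id; compute ROUND(AVG(m.amount), 2) per group.
  1: ids {11, 17, 28, 35} → ROUND(AVG(m.amount), 2)=35.5
  2: ids {8, 15, 32, 33} → ROUND(AVG(m.amount), 2)=2.75
  3: ids {7, 21, 27, 30} → ROUND(AVG(m.amount), 2)=173.25

Fresno | 35.5 ; Seoul | 2.75 ; Quito | 173.25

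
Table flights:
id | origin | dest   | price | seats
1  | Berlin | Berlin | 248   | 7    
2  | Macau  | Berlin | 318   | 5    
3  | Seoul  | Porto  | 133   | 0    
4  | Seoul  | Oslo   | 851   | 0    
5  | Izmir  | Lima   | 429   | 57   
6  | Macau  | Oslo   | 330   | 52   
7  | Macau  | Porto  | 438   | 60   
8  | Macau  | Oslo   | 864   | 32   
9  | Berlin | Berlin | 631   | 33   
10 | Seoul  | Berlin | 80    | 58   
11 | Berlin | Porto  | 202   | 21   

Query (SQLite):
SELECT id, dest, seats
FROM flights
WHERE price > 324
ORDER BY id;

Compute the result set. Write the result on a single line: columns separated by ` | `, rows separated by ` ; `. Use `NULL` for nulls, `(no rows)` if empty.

4 | Oslo | 0 ; 5 | Lima | 57 ; 6 | Oslo | 52 ; 7 | Porto | 60 ; 8 | Oslo | 32 ; 9 | Berlin | 33

price > 324: ids {4, 5, 6, 7, 8, 9}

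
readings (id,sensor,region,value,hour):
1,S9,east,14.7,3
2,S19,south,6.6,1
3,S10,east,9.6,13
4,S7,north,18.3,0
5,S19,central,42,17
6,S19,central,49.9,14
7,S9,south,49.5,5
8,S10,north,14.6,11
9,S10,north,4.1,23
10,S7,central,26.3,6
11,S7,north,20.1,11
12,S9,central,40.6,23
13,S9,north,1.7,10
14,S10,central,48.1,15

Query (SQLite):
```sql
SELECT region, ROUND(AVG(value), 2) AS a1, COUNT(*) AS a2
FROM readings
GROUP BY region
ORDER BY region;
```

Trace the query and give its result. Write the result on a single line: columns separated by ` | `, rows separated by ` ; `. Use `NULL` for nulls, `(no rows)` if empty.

Group readings by region.
Per group compute: ROUND(AVG(value), 2), COUNT(*).
  central: ids {5, 6, 10, 12, 14} → ROUND(AVG(value), 2)=41.38, COUNT(*)=5
  east: ids {1, 3} → ROUND(AVG(value), 2)=12.15, COUNT(*)=2
  north: ids {4, 8, 9, 11, 13} → ROUND(AVG(value), 2)=11.76, COUNT(*)=5
  south: ids {2, 7} → ROUND(AVG(value), 2)=28.05, COUNT(*)=2

central | 41.38 | 5 ; east | 12.15 | 2 ; north | 11.76 | 5 ; south | 28.05 | 2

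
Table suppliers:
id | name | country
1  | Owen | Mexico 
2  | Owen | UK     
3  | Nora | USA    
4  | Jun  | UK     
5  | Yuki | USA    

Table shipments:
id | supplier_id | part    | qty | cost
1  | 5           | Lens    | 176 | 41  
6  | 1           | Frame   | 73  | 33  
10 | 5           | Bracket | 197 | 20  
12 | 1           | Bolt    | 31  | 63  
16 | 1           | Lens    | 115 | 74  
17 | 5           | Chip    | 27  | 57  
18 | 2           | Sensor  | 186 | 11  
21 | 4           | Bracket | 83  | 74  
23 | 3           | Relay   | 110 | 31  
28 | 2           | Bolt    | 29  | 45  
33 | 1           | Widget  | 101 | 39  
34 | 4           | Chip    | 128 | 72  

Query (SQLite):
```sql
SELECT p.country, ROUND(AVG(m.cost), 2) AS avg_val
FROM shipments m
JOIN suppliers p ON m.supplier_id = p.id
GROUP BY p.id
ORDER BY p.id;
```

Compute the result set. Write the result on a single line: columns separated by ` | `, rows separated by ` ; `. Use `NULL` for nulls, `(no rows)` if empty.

Mexico | 52.25 ; UK | 28 ; USA | 31 ; UK | 73 ; USA | 39.33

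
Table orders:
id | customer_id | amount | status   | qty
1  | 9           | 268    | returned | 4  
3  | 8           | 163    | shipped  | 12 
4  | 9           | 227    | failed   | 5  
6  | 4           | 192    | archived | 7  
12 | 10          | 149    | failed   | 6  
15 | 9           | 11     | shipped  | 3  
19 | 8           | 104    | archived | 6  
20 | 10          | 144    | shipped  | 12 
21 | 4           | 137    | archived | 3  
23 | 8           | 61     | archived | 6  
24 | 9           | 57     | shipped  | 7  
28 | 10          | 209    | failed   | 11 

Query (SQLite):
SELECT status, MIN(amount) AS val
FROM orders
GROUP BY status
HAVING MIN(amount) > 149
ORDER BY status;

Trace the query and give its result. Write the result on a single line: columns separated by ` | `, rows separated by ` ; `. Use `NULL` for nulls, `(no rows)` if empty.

returned | 268

Partition orders by status; compute MIN(amount) within each group.
HAVING: keep groups where MIN(amount) > 149.
  archived: ids {6, 19, 21, 23} → MIN(amount)=61
  failed: ids {4, 12, 28} → MIN(amount)=149
  returned: ids {1} → MIN(amount)=268
  shipped: ids {3, 15, 20, 24} → MIN(amount)=11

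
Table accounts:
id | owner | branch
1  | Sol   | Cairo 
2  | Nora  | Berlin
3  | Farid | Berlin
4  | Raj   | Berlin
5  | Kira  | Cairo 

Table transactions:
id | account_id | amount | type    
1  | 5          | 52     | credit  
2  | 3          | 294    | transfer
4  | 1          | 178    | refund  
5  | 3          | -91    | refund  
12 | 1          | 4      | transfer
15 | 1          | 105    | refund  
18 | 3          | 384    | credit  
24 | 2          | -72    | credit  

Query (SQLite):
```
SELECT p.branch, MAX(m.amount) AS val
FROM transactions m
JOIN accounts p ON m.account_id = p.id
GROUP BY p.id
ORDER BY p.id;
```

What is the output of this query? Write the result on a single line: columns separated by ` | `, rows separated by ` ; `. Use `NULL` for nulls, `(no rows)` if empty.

Cairo | 178 ; Berlin | -72 ; Berlin | 384 ; Cairo | 52

Join each transactions row to its accounts via account_id.
Group joined rows by accounts.id; compute MAX(m.amount) per group.
  1: ids {4, 12, 15} → MAX(m.amount)=178
  2: ids {24} → MAX(m.amount)=-72
  3: ids {2, 5, 18} → MAX(m.amount)=384
  5: ids {1} → MAX(m.amount)=52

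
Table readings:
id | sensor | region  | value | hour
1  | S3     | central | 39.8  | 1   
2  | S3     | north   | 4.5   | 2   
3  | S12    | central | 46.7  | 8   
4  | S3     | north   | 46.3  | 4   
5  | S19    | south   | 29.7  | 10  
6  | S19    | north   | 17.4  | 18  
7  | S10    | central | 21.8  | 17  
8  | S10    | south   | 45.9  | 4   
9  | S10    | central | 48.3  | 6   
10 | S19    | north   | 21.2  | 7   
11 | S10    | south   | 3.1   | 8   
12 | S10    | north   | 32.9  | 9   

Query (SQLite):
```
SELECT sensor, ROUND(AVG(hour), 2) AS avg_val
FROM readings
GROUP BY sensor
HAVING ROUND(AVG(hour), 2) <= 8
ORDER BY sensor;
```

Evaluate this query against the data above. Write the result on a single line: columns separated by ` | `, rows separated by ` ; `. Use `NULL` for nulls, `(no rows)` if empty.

Partition readings by sensor; compute ROUND(AVG(hour), 2) within each group.
HAVING: keep groups where ROUND(AVG(hour), 2) <= 8.
  S10: ids {7, 8, 9, 11, 12} → ROUND(AVG(hour), 2)=8.8
  S12: ids {3} → ROUND(AVG(hour), 2)=8
  S19: ids {5, 6, 10} → ROUND(AVG(hour), 2)=11.67
  S3: ids {1, 2, 4} → ROUND(AVG(hour), 2)=2.33

S12 | 8 ; S3 | 2.33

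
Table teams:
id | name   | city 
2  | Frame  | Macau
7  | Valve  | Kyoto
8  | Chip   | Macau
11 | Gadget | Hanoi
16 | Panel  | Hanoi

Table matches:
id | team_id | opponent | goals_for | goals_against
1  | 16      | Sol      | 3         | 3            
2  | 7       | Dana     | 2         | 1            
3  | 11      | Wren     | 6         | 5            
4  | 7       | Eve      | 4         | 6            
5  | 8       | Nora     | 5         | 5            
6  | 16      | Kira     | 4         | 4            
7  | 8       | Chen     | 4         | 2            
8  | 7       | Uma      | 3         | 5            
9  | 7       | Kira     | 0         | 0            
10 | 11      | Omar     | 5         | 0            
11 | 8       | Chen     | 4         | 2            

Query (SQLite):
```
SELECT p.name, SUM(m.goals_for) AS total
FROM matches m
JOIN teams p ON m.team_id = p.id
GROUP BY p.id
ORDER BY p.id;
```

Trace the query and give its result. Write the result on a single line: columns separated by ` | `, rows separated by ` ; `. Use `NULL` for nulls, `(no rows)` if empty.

Join each matches row to its teams via team_id.
Group joined rows by teams.id; compute SUM(m.goals_for) per group.
  7: ids {2, 4, 8, 9} → SUM(m.goals_for)=9
  8: ids {5, 7, 11} → SUM(m.goals_for)=13
  11: ids {3, 10} → SUM(m.goals_for)=11
  16: ids {1, 6} → SUM(m.goals_for)=7

Valve | 9 ; Chip | 13 ; Gadget | 11 ; Panel | 7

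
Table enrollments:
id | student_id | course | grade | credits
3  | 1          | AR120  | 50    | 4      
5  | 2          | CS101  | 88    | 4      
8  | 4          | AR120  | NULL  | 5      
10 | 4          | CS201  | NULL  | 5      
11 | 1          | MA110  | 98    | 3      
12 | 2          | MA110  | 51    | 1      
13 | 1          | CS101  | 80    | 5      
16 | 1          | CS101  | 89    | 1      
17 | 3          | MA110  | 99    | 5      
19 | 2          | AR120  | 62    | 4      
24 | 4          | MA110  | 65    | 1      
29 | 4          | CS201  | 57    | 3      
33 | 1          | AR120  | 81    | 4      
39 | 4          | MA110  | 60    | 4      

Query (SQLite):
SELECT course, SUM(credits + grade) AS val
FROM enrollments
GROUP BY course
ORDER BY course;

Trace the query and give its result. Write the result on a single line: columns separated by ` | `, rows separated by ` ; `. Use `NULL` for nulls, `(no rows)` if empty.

AR120 | 205 ; CS101 | 267 ; CS201 | 60 ; MA110 | 387

For each row compute credits + grade.
Group by course; take SUM of the expression per group.
  AR120: ids {3, 8, 19, 33} → SUM(credits + grade)=205
  CS101: ids {5, 13, 16} → SUM(credits + grade)=267
  CS201: ids {10, 29} → SUM(credits + grade)=60
  MA110: ids {11, 12, 17, 24, 39} → SUM(credits + grade)=387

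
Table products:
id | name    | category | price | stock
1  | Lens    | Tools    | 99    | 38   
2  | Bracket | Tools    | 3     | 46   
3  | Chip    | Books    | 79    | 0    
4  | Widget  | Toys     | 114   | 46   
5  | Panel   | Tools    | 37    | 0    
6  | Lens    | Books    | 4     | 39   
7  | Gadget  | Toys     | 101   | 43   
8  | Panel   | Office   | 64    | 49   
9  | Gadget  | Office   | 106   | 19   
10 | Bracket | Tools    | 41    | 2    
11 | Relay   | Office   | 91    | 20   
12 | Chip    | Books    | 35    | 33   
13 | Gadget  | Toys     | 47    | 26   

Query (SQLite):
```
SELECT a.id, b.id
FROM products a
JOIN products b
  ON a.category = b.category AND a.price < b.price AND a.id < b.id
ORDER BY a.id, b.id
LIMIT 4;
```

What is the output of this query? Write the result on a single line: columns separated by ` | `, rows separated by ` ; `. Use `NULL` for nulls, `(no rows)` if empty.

Pairs (a,b) with same category, a.price < b.price, a.id < b.id.
category groups: Books:{3,6,12} Office:{8,9,11} Tools:{1,2,5,10} Toys:{4,7,13}
Ordered by (a.id, b.id); first 4.

2 | 5 ; 2 | 10 ; 5 | 10 ; 6 | 12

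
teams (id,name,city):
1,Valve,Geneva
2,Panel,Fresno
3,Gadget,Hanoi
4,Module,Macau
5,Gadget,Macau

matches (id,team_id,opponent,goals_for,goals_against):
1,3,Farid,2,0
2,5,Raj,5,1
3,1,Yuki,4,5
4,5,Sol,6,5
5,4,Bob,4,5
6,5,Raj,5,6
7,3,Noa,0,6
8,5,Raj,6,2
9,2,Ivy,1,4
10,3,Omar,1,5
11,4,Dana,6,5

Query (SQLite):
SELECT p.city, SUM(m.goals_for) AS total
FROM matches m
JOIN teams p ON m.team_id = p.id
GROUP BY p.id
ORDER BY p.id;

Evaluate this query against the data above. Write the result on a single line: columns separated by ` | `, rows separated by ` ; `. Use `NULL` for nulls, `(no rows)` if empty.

Join each matches row to its teams via team_id.
Group joined rows by teams.id; compute SUM(m.goals_for) per group.
  1: ids {3} → SUM(m.goals_for)=4
  2: ids {9} → SUM(m.goals_for)=1
  3: ids {1, 7, 10} → SUM(m.goals_for)=3
  4: ids {5, 11} → SUM(m.goals_for)=10
  5: ids {2, 4, 6, 8} → SUM(m.goals_for)=22

Geneva | 4 ; Fresno | 1 ; Hanoi | 3 ; Macau | 10 ; Macau | 22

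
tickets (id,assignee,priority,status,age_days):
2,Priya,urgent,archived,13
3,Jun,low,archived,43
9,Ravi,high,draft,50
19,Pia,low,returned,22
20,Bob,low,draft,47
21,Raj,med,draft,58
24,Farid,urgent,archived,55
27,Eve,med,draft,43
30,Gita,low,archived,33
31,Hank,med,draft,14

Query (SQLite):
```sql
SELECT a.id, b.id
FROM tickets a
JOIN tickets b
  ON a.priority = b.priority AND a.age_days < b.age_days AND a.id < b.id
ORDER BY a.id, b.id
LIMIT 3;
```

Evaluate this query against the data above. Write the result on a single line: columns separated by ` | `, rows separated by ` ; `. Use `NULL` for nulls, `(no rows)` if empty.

2 | 24 ; 3 | 20 ; 19 | 20

Pairs (a,b) with same priority, a.age_days < b.age_days, a.id < b.id.
priority groups: high:{9} low:{3,19,20,30} med:{21,27,31} urgent:{2,24}
Ordered by (a.id, b.id); first 3.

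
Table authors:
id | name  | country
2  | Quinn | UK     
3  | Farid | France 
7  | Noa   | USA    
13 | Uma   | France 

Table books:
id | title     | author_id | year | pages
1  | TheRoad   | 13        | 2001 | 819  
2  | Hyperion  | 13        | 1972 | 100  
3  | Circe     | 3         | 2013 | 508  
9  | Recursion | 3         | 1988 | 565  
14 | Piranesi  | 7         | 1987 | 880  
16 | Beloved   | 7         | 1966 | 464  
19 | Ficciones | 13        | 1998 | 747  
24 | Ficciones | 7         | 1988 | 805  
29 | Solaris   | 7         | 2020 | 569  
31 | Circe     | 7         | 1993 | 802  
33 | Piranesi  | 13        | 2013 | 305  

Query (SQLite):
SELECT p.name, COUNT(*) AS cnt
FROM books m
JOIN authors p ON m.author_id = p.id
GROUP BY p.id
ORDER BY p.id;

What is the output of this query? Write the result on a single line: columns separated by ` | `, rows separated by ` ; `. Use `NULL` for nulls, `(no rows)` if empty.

Join each books row to its authors via author_id.
Group joined rows by authors.id; compute COUNT(*) per group.
  3: ids {3, 9} → COUNT(*)=2
  7: ids {14, 16, 24, 29, 31} → COUNT(*)=5
  13: ids {1, 2, 19, 33} → COUNT(*)=4

Farid | 2 ; Noa | 5 ; Uma | 4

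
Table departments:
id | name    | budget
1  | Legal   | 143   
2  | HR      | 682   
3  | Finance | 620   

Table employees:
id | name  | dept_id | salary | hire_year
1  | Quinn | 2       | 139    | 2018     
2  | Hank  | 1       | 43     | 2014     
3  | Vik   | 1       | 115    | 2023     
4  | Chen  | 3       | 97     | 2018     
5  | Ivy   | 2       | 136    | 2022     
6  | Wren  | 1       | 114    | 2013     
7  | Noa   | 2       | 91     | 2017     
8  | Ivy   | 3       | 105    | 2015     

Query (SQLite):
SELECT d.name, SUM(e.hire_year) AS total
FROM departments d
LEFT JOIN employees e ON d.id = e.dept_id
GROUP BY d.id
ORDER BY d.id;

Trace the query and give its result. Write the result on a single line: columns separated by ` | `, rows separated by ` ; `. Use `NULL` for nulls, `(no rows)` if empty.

Legal | 6050 ; HR | 6057 ; Finance | 4033

LEFT JOIN keeps every departments row; unmatched ones get NULL for employees columns.
Group by departments.id and compute SUM(e.hire_year). SUM over an all-NULL group is NULL.
  1: ids {2, 3, 6} → SUM(e.hire_year)=6050
  2: ids {1, 5, 7} → SUM(e.hire_year)=6057
  3: ids {4, 8} → SUM(e.hire_year)=4033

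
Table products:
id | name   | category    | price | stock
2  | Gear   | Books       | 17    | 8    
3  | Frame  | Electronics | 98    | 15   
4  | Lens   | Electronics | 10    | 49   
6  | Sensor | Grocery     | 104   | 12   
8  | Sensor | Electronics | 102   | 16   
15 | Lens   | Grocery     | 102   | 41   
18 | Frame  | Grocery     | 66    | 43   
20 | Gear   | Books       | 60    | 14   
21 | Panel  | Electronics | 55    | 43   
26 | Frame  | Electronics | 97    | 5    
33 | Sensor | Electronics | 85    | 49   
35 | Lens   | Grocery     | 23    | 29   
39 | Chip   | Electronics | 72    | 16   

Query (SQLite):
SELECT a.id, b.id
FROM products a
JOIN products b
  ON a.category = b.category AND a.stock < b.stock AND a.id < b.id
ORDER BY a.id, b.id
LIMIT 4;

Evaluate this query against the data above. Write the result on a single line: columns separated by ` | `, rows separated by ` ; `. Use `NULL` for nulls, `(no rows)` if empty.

2 | 20 ; 3 | 4 ; 3 | 8 ; 3 | 21

Pairs (a,b) with same category, a.stock < b.stock, a.id < b.id.
category groups: Books:{2,20} Electronics:{3,4,8,21,26,33,39} Grocery:{6,15,18,35}
Ordered by (a.id, b.id); first 4.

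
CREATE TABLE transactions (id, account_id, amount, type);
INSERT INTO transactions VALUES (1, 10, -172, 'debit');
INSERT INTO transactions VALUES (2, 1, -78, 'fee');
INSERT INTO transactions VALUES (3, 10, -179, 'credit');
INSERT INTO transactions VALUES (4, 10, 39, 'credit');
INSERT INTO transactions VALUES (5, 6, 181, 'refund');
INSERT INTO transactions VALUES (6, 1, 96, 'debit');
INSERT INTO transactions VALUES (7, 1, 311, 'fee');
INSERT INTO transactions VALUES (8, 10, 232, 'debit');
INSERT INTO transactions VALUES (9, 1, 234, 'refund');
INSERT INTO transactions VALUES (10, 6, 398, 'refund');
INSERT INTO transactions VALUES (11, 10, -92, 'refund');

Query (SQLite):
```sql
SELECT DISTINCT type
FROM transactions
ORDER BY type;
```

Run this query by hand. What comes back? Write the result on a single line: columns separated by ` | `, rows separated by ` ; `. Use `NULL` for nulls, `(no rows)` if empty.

Collect distinct type values from transactions.

credit ; debit ; fee ; refund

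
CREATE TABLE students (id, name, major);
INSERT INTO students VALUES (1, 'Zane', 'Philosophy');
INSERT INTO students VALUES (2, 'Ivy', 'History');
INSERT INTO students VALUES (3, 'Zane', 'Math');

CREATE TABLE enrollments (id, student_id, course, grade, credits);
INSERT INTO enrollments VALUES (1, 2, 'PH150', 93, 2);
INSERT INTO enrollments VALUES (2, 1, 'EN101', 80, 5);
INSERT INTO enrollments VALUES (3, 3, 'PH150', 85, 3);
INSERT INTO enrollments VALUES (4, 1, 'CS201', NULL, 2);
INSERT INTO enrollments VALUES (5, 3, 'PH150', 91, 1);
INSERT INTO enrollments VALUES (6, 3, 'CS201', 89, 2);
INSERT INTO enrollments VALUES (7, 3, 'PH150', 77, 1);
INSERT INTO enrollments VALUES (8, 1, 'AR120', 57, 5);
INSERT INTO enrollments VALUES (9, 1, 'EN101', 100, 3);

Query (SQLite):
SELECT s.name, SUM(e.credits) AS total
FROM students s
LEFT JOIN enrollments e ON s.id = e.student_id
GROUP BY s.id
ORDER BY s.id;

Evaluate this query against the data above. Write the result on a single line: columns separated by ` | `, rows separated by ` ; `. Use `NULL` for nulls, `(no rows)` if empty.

LEFT JOIN keeps every students row; unmatched ones get NULL for enrollments columns.
Group by students.id and compute SUM(e.credits). SUM over an all-NULL group is NULL.
  1: ids {2, 4, 8, 9} → SUM(e.credits)=15
  2: ids {1} → SUM(e.credits)=2
  3: ids {3, 5, 6, 7} → SUM(e.credits)=7

Zane | 15 ; Ivy | 2 ; Zane | 7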